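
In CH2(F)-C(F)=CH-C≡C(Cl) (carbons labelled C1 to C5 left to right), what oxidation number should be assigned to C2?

Assign +1 per bond to O/N/halogen, −1 per bond to H or an electropositive element, and 0 per bond to carbon.
C2 has one bond to C (0), a double bond to C (2×0 = 0), one bond to F (+1).
Oxidation state = 0 + 0 + 1 = +1.

+1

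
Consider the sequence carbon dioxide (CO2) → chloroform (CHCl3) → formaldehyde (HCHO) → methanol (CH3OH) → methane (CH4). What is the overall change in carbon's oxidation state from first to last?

Carbon oxidation states along the series — carbon dioxide: +4, chloroform: +2, formaldehyde: 0, methanol: -2, methane: -4.
Net change = -4 − (+4) = -8.

-8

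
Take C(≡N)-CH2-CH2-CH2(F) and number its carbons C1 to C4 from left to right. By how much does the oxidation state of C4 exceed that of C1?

C4: 1C, 2H, 1F → 0 − 2 + 1 = -1
C1: 1C, 3N → 0 + 3 = +3
Difference: -1 − (+3) = -4.

-4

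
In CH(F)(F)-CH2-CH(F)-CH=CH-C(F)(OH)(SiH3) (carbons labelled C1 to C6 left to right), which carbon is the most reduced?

Each bond to a more electronegative atom (O, N, halogen) counts +1, each bond to a less electronegative atom (H, metal, B, Si) counts −1, and each C–C bond counts 0. Tallying each carbon:
C1: 1C, 1H, 2F → 0 − 1 + 2 = +1
C2: 2C, 2H → 0 − 2 = -2
C3: 2C, 1H, 1F → 0 − 1 + 1 = 0
C4: 3C, 1H → 0 − 1 = -1
C5: 3C, 1H → 0 − 1 = -1
C6: 1C, 1O, 1F, 1Si → 0 + 1 + 1 − 1 = +1
The most reduced carbon is C2 at -2.

C2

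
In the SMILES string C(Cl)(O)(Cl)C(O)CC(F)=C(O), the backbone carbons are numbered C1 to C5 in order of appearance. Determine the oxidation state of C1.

C1 has one bond to C (0), one bond to Cl (+1), one bond to O (+1), one bond to Cl (+1).
Oxidation state = 0 + 1 + 1 + 1 = +3.

+3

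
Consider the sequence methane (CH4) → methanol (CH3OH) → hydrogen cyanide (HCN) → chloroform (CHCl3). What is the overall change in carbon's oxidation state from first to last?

+6

Carbon oxidation states along the series — methane: -4, methanol: -2, hydrogen cyanide: +2, chloroform: +2.
Net change = +2 − (-4) = +6.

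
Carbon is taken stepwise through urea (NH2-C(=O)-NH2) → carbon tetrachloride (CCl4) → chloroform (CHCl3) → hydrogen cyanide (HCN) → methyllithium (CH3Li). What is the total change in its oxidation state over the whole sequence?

-8

Carbon oxidation states along the series — urea: +4, carbon tetrachloride: +4, chloroform: +2, hydrogen cyanide: +2, methyllithium: -4.
Net change = -4 − (+4) = -8.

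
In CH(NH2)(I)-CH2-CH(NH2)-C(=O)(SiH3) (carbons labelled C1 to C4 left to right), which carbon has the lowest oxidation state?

Tallying each carbon's bonds:
C1: 1C, 1H, 1N, 1I → 0 − 1 + 1 + 1 = +1
C2: 2C, 2H → 0 − 2 = -2
C3: 2C, 1H, 1N → 0 − 1 + 1 = 0
C4: 1C, 2O, 1Si → 0 + 2 − 1 = +1
The most reduced carbon is C2 at -2.

C2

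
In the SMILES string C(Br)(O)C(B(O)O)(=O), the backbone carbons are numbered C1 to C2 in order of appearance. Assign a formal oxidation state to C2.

+1

C2 has one bond to C (0), one bond to B (-1), a double bond to O (2×+1 = +2).
Oxidation state = 0 − 1 + 2 = +1.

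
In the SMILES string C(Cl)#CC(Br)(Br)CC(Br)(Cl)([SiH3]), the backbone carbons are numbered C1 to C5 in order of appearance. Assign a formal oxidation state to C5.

+1

Count +1 for every bond to an atom more electronegative than carbon and −1 for every bond to one less electronegative; C–C bonds are 0.
C5 has one bond to C (0), one bond to Br (+1), one bond to Cl (+1), one bond to Si (-1).
Oxidation state = 0 + 1 + 1 − 1 = +1.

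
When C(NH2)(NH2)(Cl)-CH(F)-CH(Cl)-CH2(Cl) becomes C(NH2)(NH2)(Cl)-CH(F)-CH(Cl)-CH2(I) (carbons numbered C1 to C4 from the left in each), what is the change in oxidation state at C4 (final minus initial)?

0

Before: C4 has 1 bond to C, 2 bonds to H, 1 bond to Cl → oxidation state -1.
After: C4 has 1 bond to C, 2 bonds to H, 1 bond to I → oxidation state -1.
Δ = -1 − (-1) = 0, so no net redox change at C4.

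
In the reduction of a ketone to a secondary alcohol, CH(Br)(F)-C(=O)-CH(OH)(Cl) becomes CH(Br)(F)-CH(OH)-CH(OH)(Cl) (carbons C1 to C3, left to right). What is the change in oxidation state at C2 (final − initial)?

-2

Before: C2 has 2 bonds to C, 2 bonds to O → oxidation state +2.
After: C2 has 2 bonds to C, 1 bond to H, 1 bond to O → oxidation state 0.
Δ = 0 − (+2) = -2, so this is a reduction at C2.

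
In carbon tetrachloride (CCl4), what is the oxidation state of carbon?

+4

Bonds to more-electronegative neighbours contribute +1 each, bonds to H or metals contribute −1 each, and C–C bonds contribute 0.
The carbon has one bond to Cl (+1), one bond to Cl (+1), one bond to Cl (+1), one bond to Cl (+1).
Oxidation state = +1 + 1 + 1 + 1 = +4.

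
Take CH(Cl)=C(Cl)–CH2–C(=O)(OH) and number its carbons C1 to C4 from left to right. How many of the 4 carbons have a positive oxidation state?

2

Assign +1 per bond to O/N/halogen, −1 per bond to H or an electropositive element, and 0 per bond to carbon. Tallying each carbon:
C1: 2C, 1H, 1Cl → 0 − 1 + 1 = 0
C2: 3C, 1Cl → 0 + 1 = +1
C3: 2C, 2H → 0 − 2 = -2
C4: 1C, 3O → 0 + 3 = +3
2 carbons (C2, C4) meet the condition.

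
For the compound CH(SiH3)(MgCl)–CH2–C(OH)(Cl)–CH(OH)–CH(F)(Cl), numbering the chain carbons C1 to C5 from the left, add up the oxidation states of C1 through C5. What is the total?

Tallying each carbon's bonds:
C1: 1C, 1H, 1Mg, 1Si → 0 − 1 − 1 − 1 = -3
C2: 2C, 2H → 0 − 2 = -2
C3: 2C, 1O, 1Cl → 0 + 1 + 1 = +2
C4: 2C, 1H, 1O → 0 − 1 + 1 = 0
C5: 1C, 1H, 1F, 1Cl → 0 − 1 + 1 + 1 = +1
Sum = -3 − 2 + 2 + 0 + 1 = -2.

-2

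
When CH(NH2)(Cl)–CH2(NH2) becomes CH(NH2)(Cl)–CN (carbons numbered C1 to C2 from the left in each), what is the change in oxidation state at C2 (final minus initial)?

Before: C2 has 1 bond to C, 2 bonds to H, 1 bond to N → oxidation state -1.
After: C2 has 1 bond to C, 3 bonds to N → oxidation state +3.
Δ = +3 − (-1) = +4, so this is an oxidation at C2.

+4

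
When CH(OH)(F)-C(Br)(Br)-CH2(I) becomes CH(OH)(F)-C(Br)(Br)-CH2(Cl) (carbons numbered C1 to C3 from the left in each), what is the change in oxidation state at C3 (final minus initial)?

0

Before: C3 has 1 bond to C, 2 bonds to H, 1 bond to I → oxidation state -1.
After: C3 has 1 bond to C, 2 bonds to H, 1 bond to Cl → oxidation state -1.
Δ = -1 − (-1) = 0, so no net redox change at C3.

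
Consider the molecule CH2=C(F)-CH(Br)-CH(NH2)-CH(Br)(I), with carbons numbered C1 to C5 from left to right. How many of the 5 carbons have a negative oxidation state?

1

Count +1 for every bond to an atom more electronegative than carbon and −1 for every bond to one less electronegative; C–C bonds are 0. Tallying each carbon:
C1: 2C, 2H → 0 − 2 = -2
C2: 3C, 1F → 0 + 1 = +1
C3: 2C, 1H, 1Br → 0 − 1 + 1 = 0
C4: 2C, 1H, 1N → 0 − 1 + 1 = 0
C5: 1C, 1H, 1Br, 1I → 0 − 1 + 1 + 1 = +1
1 carbon (C1) meets the condition.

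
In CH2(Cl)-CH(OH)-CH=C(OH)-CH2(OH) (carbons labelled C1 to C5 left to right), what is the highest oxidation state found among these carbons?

+1

Assign +1 per bond to O/N/halogen, −1 per bond to H or an electropositive element, and 0 per bond to carbon. Tallying each carbon:
C1: 1C, 2H, 1Cl → 0 − 2 + 1 = -1
C2: 2C, 1H, 1O → 0 − 1 + 1 = 0
C3: 3C, 1H → 0 − 1 = -1
C4: 3C, 1O → 0 + 1 = +1
C5: 1C, 2H, 1O → 0 − 2 + 1 = -1
The highest value is +1.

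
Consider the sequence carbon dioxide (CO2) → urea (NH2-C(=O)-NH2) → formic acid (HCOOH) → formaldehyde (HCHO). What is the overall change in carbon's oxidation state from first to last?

Carbon oxidation states along the series — carbon dioxide: +4, urea: +4, formic acid: +2, formaldehyde: 0.
Net change = 0 − (+4) = -4.

-4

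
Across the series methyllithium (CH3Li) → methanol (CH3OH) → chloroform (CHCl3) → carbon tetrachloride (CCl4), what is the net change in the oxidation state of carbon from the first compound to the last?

Carbon oxidation states along the series — methyllithium: -4, methanol: -2, chloroform: +2, carbon tetrachloride: +4.
Net change = +4 − (-4) = +8.

+8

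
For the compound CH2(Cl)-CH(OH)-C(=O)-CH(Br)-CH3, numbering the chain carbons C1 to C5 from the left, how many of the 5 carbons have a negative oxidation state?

2

Assign +1 per bond to O/N/halogen, −1 per bond to H or an electropositive element, and 0 per bond to carbon. Tallying each carbon:
C1: 1C, 2H, 1Cl → 0 − 2 + 1 = -1
C2: 2C, 1H, 1O → 0 − 1 + 1 = 0
C3: 2C, 2O → 0 + 2 = +2
C4: 2C, 1H, 1Br → 0 − 1 + 1 = 0
C5: 1C, 3H → 0 − 3 = -3
2 carbons (C1, C5) meet the condition.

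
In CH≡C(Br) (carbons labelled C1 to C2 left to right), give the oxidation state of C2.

C2 has a triple bond to C (3×0 = 0), one bond to Br (+1).
Oxidation state = 0 + 1 = +1.

+1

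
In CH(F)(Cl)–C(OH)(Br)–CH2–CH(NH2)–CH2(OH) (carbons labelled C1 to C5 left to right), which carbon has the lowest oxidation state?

Count +1 for every bond to an atom more electronegative than carbon and −1 for every bond to one less electronegative; C–C bonds are 0. Tallying each carbon:
C1: 1C, 1H, 1F, 1Cl → 0 − 1 + 1 + 1 = +1
C2: 2C, 1O, 1Br → 0 + 1 + 1 = +2
C3: 2C, 2H → 0 − 2 = -2
C4: 2C, 1H, 1N → 0 − 1 + 1 = 0
C5: 1C, 2H, 1O → 0 − 2 + 1 = -1
The most reduced carbon is C3 at -2.

C3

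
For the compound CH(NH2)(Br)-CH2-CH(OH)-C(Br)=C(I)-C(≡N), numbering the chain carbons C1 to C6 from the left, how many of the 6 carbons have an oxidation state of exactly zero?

1

Count +1 for every bond to an atom more electronegative than carbon and −1 for every bond to one less electronegative; C–C bonds are 0. Tallying each carbon:
C1: 1C, 1H, 1N, 1Br → 0 − 1 + 1 + 1 = +1
C2: 2C, 2H → 0 − 2 = -2
C3: 2C, 1H, 1O → 0 − 1 + 1 = 0
C4: 3C, 1Br → 0 + 1 = +1
C5: 3C, 1I → 0 + 1 = +1
C6: 1C, 3N → 0 + 3 = +3
1 carbon (C3) meets the condition.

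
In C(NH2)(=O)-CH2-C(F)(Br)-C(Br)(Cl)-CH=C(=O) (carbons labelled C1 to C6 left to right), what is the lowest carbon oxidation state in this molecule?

Tallying each carbon's bonds:
C1: 1C, 2O, 1N → 0 + 2 + 1 = +3
C2: 2C, 2H → 0 − 2 = -2
C3: 2C, 1F, 1Br → 0 + 1 + 1 = +2
C4: 2C, 1Cl, 1Br → 0 + 1 + 1 = +2
C5: 3C, 1H → 0 − 1 = -1
C6: 2C, 2O → 0 + 2 = +2
The lowest value is -2.

-2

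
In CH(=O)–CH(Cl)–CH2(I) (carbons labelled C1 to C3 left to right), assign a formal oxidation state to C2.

C2 has one bond to C (0), one bond to C (0), one bond to H (-1), one bond to Cl (+1).
Oxidation state = 0 + 0 − 1 + 1 = 0.

0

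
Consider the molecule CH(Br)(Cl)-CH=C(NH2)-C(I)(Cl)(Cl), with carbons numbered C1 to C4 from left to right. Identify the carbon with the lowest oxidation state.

C2

Assign +1 per bond to O/N/halogen, −1 per bond to H or an electropositive element, and 0 per bond to carbon. Tallying each carbon:
C1: 1C, 1H, 1Cl, 1Br → 0 − 1 + 1 + 1 = +1
C2: 3C, 1H → 0 − 1 = -1
C3: 3C, 1N → 0 + 1 = +1
C4: 1C, 2Cl, 1I → 0 + 2 + 1 = +3
The most reduced carbon is C2 at -1.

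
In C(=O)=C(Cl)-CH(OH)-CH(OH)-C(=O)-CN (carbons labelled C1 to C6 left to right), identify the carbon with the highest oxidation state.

C6

Tallying each carbon's bonds:
C1: 2C, 2O → 0 + 2 = +2
C2: 3C, 1Cl → 0 + 1 = +1
C3: 2C, 1H, 1O → 0 − 1 + 1 = 0
C4: 2C, 1H, 1O → 0 − 1 + 1 = 0
C5: 2C, 2O → 0 + 2 = +2
C6: 1C, 3N → 0 + 3 = +3
The most oxidised carbon is C6 at +3.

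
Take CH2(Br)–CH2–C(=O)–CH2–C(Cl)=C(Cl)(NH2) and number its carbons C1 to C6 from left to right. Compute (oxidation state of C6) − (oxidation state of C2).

+4

C6: 2C, 1N, 1Cl → 0 + 1 + 1 = +2
C2: 2C, 2H → 0 − 2 = -2
Difference: +2 − (-2) = +4.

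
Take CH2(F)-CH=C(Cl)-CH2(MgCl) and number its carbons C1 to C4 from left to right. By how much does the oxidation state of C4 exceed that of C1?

-2

C4: 1C, 2H, 1Mg → 0 − 2 − 1 = -3
C1: 1C, 2H, 1F → 0 − 2 + 1 = -1
Difference: -3 − (-1) = -2.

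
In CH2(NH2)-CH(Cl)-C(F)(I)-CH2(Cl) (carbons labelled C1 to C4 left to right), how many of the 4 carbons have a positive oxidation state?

Bonds to more-electronegative neighbours contribute +1 each, bonds to H or metals contribute −1 each, and C–C bonds contribute 0. Tallying each carbon:
C1: 1C, 2H, 1N → 0 − 2 + 1 = -1
C2: 2C, 1H, 1Cl → 0 − 1 + 1 = 0
C3: 2C, 1F, 1I → 0 + 1 + 1 = +2
C4: 1C, 2H, 1Cl → 0 − 2 + 1 = -1
1 carbon (C3) meets the condition.

1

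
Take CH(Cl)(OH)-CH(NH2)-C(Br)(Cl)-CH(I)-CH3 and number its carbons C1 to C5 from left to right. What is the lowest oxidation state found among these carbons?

Tallying each carbon's bonds:
C1: 1C, 1H, 1O, 1Cl → 0 − 1 + 1 + 1 = +1
C2: 2C, 1H, 1N → 0 − 1 + 1 = 0
C3: 2C, 1Cl, 1Br → 0 + 1 + 1 = +2
C4: 2C, 1H, 1I → 0 − 1 + 1 = 0
C5: 1C, 3H → 0 − 3 = -3
The lowest value is -3.

-3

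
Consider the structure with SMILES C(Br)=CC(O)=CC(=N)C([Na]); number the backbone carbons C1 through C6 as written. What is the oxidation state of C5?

+2

Assign +1 per bond to O/N/halogen, −1 per bond to H or an electropositive element, and 0 per bond to carbon.
C5 has one bond to C (0), one bond to C (0), a double bond to N (2×+1 = +2).
Oxidation state = 0 + 0 + 2 = +2.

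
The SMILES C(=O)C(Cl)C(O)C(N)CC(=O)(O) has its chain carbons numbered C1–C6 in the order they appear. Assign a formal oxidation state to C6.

C6 has one bond to C (0), a double bond to O (2×+1 = +2), one bond to O (+1).
Oxidation state = 0 + 2 + 1 = +3.

+3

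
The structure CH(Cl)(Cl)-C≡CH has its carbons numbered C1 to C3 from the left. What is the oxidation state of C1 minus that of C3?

+2

C1: 1C, 1H, 2Cl → 0 − 1 + 2 = +1
C3: 3C, 1H → 0 − 1 = -1
Difference: +1 − (-1) = +2.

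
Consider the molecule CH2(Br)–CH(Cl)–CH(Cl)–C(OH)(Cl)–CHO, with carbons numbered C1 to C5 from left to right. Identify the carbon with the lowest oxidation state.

C1

Assign +1 per bond to O/N/halogen, −1 per bond to H or an electropositive element, and 0 per bond to carbon. Tallying each carbon:
C1: 1C, 2H, 1Br → 0 − 2 + 1 = -1
C2: 2C, 1H, 1Cl → 0 − 1 + 1 = 0
C3: 2C, 1H, 1Cl → 0 − 1 + 1 = 0
C4: 2C, 1O, 1Cl → 0 + 1 + 1 = +2
C5: 1C, 1H, 2O → 0 − 1 + 2 = +1
The most reduced carbon is C1 at -1.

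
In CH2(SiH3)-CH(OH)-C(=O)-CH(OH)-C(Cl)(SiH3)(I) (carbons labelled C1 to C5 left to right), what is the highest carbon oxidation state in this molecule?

Count +1 for every bond to an atom more electronegative than carbon and −1 for every bond to one less electronegative; C–C bonds are 0. Tallying each carbon:
C1: 1C, 2H, 1Si → 0 − 2 − 1 = -3
C2: 2C, 1H, 1O → 0 − 1 + 1 = 0
C3: 2C, 2O → 0 + 2 = +2
C4: 2C, 1H, 1O → 0 − 1 + 1 = 0
C5: 1C, 1Cl, 1I, 1Si → 0 + 1 + 1 − 1 = +1
The highest value is +2.

+2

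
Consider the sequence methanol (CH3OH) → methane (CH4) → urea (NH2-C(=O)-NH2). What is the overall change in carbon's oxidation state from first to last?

+6

Carbon oxidation states along the series — methanol: -2, methane: -4, urea: +4.
Net change = +4 − (-2) = +6.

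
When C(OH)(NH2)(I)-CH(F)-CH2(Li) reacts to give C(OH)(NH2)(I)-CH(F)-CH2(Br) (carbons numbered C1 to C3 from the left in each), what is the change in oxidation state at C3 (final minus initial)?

Before: C3 has 1 bond to C, 2 bonds to H, 1 bond to Li → oxidation state -3.
After: C3 has 1 bond to C, 2 bonds to H, 1 bond to Br → oxidation state -1.
Δ = -1 − (-3) = +2, so this is an oxidation at C3.

+2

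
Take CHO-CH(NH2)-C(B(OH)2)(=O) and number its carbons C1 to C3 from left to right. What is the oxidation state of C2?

Count +1 for every bond to an atom more electronegative than carbon and −1 for every bond to one less electronegative; C–C bonds are 0.
C2 has one bond to C (0), one bond to C (0), one bond to N (+1), one bond to H (-1).
Oxidation state = 0 + 0 + 1 − 1 = 0.

0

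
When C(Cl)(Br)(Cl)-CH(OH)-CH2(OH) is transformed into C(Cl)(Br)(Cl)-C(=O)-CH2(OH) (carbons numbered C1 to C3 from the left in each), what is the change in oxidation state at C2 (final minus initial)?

+2

Before: C2 has 2 bonds to C, 1 bond to H, 1 bond to O → oxidation state 0.
After: C2 has 2 bonds to C, 2 bonds to O → oxidation state +2.
Δ = +2 − (0) = +2, so this is an oxidation at C2.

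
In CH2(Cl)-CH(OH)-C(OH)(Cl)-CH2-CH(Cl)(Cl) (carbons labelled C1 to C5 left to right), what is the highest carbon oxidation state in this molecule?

Tallying each carbon's bonds:
C1: 1C, 2H, 1Cl → 0 − 2 + 1 = -1
C2: 2C, 1H, 1O → 0 − 1 + 1 = 0
C3: 2C, 1O, 1Cl → 0 + 1 + 1 = +2
C4: 2C, 2H → 0 − 2 = -2
C5: 1C, 1H, 2Cl → 0 − 1 + 2 = +1
The highest value is +2.

+2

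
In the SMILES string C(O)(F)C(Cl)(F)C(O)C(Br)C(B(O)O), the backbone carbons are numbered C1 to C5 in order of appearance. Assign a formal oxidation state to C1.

C1 has one bond to C (0), one bond to H (-1), one bond to O (+1), one bond to F (+1).
Oxidation state = 0 − 1 + 1 + 1 = +1.

+1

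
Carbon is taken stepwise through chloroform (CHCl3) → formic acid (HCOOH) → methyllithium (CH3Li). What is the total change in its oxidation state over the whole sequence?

-6

Carbon oxidation states along the series — chloroform: +2, formic acid: +2, methyllithium: -4.
Net change = -4 − (+2) = -6.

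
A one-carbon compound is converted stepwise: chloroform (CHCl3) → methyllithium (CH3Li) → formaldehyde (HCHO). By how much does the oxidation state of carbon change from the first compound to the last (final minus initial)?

-2

Carbon oxidation states along the series — chloroform: +2, methyllithium: -4, formaldehyde: 0.
Net change = 0 − (+2) = -2.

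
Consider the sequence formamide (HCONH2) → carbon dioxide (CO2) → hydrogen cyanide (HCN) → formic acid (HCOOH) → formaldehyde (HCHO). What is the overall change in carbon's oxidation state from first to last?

-2

Carbon oxidation states along the series — formamide: +2, carbon dioxide: +4, hydrogen cyanide: +2, formic acid: +2, formaldehyde: 0.
Net change = 0 − (+2) = -2.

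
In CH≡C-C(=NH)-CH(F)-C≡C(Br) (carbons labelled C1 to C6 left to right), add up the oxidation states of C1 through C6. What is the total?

Tallying each carbon's bonds:
C1: 3C, 1H → 0 − 1 = -1
C2: 4C → 0 = 0
C3: 2C, 2N → 0 + 2 = +2
C4: 2C, 1H, 1F → 0 − 1 + 1 = 0
C5: 4C → 0 = 0
C6: 3C, 1Br → 0 + 1 = +1
Sum = -1 + 0 + 2 + 0 + 0 + 1 = +2.

+2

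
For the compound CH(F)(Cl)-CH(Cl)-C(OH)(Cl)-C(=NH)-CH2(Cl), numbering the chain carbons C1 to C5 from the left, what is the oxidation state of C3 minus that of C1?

C3: 2C, 1O, 1Cl → 0 + 1 + 1 = +2
C1: 1C, 1H, 1F, 1Cl → 0 − 1 + 1 + 1 = +1
Difference: +2 − (+1) = +1.

+1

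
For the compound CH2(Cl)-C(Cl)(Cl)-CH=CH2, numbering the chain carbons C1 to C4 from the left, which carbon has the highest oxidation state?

Assign +1 per bond to O/N/halogen, −1 per bond to H or an electropositive element, and 0 per bond to carbon. Tallying each carbon:
C1: 1C, 2H, 1Cl → 0 − 2 + 1 = -1
C2: 2C, 2Cl → 0 + 2 = +2
C3: 3C, 1H → 0 − 1 = -1
C4: 2C, 2H → 0 − 2 = -2
The most oxidised carbon is C2 at +2.

C2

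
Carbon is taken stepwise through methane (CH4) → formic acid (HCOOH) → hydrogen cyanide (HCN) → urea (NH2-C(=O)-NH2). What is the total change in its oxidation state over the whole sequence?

+8

Carbon oxidation states along the series — methane: -4, formic acid: +2, hydrogen cyanide: +2, urea: +4.
Net change = +4 − (-4) = +8.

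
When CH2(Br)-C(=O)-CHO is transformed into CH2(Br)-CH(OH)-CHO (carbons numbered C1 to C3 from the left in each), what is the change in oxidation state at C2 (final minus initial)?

-2

Before: C2 has 2 bonds to C, 2 bonds to O → oxidation state +2.
After: C2 has 2 bonds to C, 1 bond to H, 1 bond to O → oxidation state 0.
Δ = 0 − (+2) = -2, so this is a reduction at C2.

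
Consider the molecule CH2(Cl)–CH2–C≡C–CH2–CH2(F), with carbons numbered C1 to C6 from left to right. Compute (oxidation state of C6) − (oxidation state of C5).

C6: 1C, 2H, 1F → 0 − 2 + 1 = -1
C5: 2C, 2H → 0 − 2 = -2
Difference: -1 − (-2) = +1.

+1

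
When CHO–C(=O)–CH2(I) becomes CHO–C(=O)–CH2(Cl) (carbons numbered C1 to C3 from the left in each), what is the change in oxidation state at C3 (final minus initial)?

Before: C3 has 1 bond to C, 2 bonds to H, 1 bond to I → oxidation state -1.
After: C3 has 1 bond to C, 2 bonds to H, 1 bond to Cl → oxidation state -1.
Δ = -1 − (-1) = 0, so no net redox change at C3.

0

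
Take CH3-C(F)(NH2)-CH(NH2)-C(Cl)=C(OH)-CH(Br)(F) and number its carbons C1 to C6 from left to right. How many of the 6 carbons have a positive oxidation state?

Tallying each carbon's bonds:
C1: 1C, 3H → 0 − 3 = -3
C2: 2C, 1N, 1F → 0 + 1 + 1 = +2
C3: 2C, 1H, 1N → 0 − 1 + 1 = 0
C4: 3C, 1Cl → 0 + 1 = +1
C5: 3C, 1O → 0 + 1 = +1
C6: 1C, 1H, 1F, 1Br → 0 − 1 + 1 + 1 = +1
4 carbons (C2, C4, C5, C6) meet the condition.

4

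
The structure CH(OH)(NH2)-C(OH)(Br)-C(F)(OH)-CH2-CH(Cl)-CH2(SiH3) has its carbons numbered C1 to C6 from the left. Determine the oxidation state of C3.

C3 has one bond to C (0), one bond to C (0), one bond to F (+1), one bond to O (+1).
Oxidation state = 0 + 0 + 1 + 1 = +2.

+2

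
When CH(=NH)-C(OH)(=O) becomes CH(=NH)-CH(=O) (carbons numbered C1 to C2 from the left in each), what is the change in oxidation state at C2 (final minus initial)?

-2

Before: C2 has 1 bond to C, 3 bonds to O → oxidation state +3.
After: C2 has 1 bond to C, 1 bond to H, 2 bonds to O → oxidation state +1.
Δ = +1 − (+3) = -2, so this is a reduction at C2.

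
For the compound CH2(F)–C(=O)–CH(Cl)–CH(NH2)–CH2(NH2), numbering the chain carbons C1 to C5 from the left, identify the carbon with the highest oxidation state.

C2

Assign +1 per bond to O/N/halogen, −1 per bond to H or an electropositive element, and 0 per bond to carbon. Tallying each carbon:
C1: 1C, 2H, 1F → 0 − 2 + 1 = -1
C2: 2C, 2O → 0 + 2 = +2
C3: 2C, 1H, 1Cl → 0 − 1 + 1 = 0
C4: 2C, 1H, 1N → 0 − 1 + 1 = 0
C5: 1C, 2H, 1N → 0 − 2 + 1 = -1
The most oxidised carbon is C2 at +2.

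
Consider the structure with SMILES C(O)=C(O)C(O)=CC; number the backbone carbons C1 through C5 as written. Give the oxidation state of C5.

Bonds to more-electronegative neighbours contribute +1 each, bonds to H or metals contribute −1 each, and C–C bonds contribute 0.
C5 has one bond to C (0), one bond to H (-1), one bond to H (-1), one bond to H (-1).
Oxidation state = 0 − 1 − 1 − 1 = -3.

-3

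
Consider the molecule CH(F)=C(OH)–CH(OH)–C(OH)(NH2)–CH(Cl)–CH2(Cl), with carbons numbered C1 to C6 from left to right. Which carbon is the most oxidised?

Tallying each carbon's bonds:
C1: 2C, 1H, 1F → 0 − 1 + 1 = 0
C2: 3C, 1O → 0 + 1 = +1
C3: 2C, 1H, 1O → 0 − 1 + 1 = 0
C4: 2C, 1O, 1N → 0 + 1 + 1 = +2
C5: 2C, 1H, 1Cl → 0 − 1 + 1 = 0
C6: 1C, 2H, 1Cl → 0 − 2 + 1 = -1
The most oxidised carbon is C4 at +2.

C4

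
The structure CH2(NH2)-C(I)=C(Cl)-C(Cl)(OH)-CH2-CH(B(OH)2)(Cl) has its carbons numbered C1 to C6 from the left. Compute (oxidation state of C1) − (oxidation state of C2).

-2

C1: 1C, 2H, 1N → 0 − 2 + 1 = -1
C2: 3C, 1I → 0 + 1 = +1
Difference: -1 − (+1) = -2.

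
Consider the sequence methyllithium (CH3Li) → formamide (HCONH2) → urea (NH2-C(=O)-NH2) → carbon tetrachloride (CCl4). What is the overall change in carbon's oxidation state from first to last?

+8

Carbon oxidation states along the series — methyllithium: -4, formamide: +2, urea: +4, carbon tetrachloride: +4.
Net change = +4 − (-4) = +8.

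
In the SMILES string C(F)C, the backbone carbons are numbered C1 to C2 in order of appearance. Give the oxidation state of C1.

-1

C1 has one bond to C (0), one bond to F (+1), one bond to H (-1), one bond to H (-1).
Oxidation state = 0 + 1 − 1 − 1 = -1.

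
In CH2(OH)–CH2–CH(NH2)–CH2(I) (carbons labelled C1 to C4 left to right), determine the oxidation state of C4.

-1

Bonds to more-electronegative neighbours contribute +1 each, bonds to H or metals contribute −1 each, and C–C bonds contribute 0.
C4 has one bond to C (0), one bond to I (+1), one bond to H (-1), one bond to H (-1).
Oxidation state = 0 + 1 − 1 − 1 = -1.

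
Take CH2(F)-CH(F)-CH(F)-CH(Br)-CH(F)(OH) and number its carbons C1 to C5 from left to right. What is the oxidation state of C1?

C1 has one bond to C (0), one bond to F (+1), one bond to H (-1), one bond to H (-1).
Oxidation state = 0 + 1 − 1 − 1 = -1.

-1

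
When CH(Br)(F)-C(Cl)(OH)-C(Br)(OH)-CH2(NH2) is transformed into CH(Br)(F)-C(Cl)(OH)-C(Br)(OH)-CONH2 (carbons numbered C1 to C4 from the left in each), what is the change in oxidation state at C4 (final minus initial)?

Before: C4 has 1 bond to C, 2 bonds to H, 1 bond to N → oxidation state -1.
After: C4 has 1 bond to C, 2 bonds to O, 1 bond to N → oxidation state +3.
Δ = +3 − (-1) = +4, so this is an oxidation at C4.

+4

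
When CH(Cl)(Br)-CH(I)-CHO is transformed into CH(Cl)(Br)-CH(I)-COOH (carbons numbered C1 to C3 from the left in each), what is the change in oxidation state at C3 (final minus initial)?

+2

Before: C3 has 1 bond to C, 1 bond to H, 2 bonds to O → oxidation state +1.
After: C3 has 1 bond to C, 3 bonds to O → oxidation state +3.
Δ = +3 − (+1) = +2, so this is an oxidation at C3.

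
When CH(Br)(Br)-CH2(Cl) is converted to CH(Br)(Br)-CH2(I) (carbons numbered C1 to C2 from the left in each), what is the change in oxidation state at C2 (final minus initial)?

Before: C2 has 1 bond to C, 2 bonds to H, 1 bond to Cl → oxidation state -1.
After: C2 has 1 bond to C, 2 bonds to H, 1 bond to I → oxidation state -1.
Δ = -1 − (-1) = 0, so no net redox change at C2.

0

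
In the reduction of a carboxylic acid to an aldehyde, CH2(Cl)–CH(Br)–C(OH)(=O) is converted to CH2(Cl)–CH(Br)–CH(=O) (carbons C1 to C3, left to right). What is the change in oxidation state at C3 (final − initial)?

-2

Before: C3 has 1 bond to C, 3 bonds to O → oxidation state +3.
After: C3 has 1 bond to C, 1 bond to H, 2 bonds to O → oxidation state +1.
Δ = +1 − (+3) = -2, so this is a reduction at C3.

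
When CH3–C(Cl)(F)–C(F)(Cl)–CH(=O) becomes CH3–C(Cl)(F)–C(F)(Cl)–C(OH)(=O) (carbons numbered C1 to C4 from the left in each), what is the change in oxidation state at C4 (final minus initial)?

Before: C4 has 1 bond to C, 1 bond to H, 2 bonds to O → oxidation state +1.
After: C4 has 1 bond to C, 3 bonds to O → oxidation state +3.
Δ = +3 − (+1) = +2, so this is an oxidation at C4.

+2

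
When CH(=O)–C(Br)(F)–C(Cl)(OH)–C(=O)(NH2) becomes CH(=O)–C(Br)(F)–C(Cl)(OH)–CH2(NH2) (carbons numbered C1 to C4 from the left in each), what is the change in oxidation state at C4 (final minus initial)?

-4

Before: C4 has 1 bond to C, 2 bonds to O, 1 bond to N → oxidation state +3.
After: C4 has 1 bond to C, 2 bonds to H, 1 bond to N → oxidation state -1.
Δ = -1 − (+3) = -4, so this is a reduction at C4.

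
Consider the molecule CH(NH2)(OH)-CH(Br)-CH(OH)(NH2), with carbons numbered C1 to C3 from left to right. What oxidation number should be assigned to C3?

+1

Count +1 for every bond to an atom more electronegative than carbon and −1 for every bond to one less electronegative; C–C bonds are 0.
C3 has one bond to C (0), one bond to O (+1), one bond to N (+1), one bond to H (-1).
Oxidation state = 0 + 1 + 1 − 1 = +1.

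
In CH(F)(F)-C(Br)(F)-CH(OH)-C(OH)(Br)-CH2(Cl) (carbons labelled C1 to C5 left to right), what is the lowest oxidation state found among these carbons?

-1

Tallying each carbon's bonds:
C1: 1C, 1H, 2F → 0 − 1 + 2 = +1
C2: 2C, 1F, 1Br → 0 + 1 + 1 = +2
C3: 2C, 1H, 1O → 0 − 1 + 1 = 0
C4: 2C, 1O, 1Br → 0 + 1 + 1 = +2
C5: 1C, 2H, 1Cl → 0 − 2 + 1 = -1
The lowest value is -1.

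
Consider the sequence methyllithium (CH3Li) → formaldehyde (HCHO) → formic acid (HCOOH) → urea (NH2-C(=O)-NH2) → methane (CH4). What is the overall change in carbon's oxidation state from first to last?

Carbon oxidation states along the series — methyllithium: -4, formaldehyde: 0, formic acid: +2, urea: +4, methane: -4.
Net change = -4 − (-4) = 0.

0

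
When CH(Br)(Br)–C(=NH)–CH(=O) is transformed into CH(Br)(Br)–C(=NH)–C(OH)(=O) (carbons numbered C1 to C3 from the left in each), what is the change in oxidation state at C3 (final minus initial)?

Before: C3 has 1 bond to C, 1 bond to H, 2 bonds to O → oxidation state +1.
After: C3 has 1 bond to C, 3 bonds to O → oxidation state +3.
Δ = +3 − (+1) = +2, so this is an oxidation at C3.

+2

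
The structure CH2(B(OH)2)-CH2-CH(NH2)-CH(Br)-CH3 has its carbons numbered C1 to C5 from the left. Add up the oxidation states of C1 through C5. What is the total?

Bonds to more-electronegative neighbours contribute +1 each, bonds to H or metals contribute −1 each, and C–C bonds contribute 0. Tallying each carbon:
C1: 1C, 2H, 1B → 0 − 2 − 1 = -3
C2: 2C, 2H → 0 − 2 = -2
C3: 2C, 1H, 1N → 0 − 1 + 1 = 0
C4: 2C, 1H, 1Br → 0 − 1 + 1 = 0
C5: 1C, 3H → 0 − 3 = -3
Sum = -3 − 2 + 0 + 0 − 3 = -8.

-8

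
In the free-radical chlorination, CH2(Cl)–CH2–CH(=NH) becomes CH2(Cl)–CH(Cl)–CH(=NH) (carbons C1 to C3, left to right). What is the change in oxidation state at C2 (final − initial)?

+2

Before: C2 has 2 bonds to C, 2 bonds to H → oxidation state -2.
After: C2 has 2 bonds to C, 1 bond to H, 1 bond to Cl → oxidation state 0.
Δ = 0 − (-2) = +2, so this is an oxidation at C2.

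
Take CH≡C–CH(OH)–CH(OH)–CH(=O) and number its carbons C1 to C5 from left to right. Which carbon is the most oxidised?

Each bond to a more electronegative atom (O, N, halogen) counts +1, each bond to a less electronegative atom (H, metal, B, Si) counts −1, and each C–C bond counts 0. Tallying each carbon:
C1: 3C, 1H → 0 − 1 = -1
C2: 4C → 0 = 0
C3: 2C, 1H, 1O → 0 − 1 + 1 = 0
C4: 2C, 1H, 1O → 0 − 1 + 1 = 0
C5: 1C, 1H, 2O → 0 − 1 + 2 = +1
The most oxidised carbon is C5 at +1.

C5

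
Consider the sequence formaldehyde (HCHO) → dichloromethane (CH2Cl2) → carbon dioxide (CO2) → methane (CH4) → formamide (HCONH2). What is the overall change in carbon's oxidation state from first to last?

Carbon oxidation states along the series — formaldehyde: 0, dichloromethane: 0, carbon dioxide: +4, methane: -4, formamide: +2.
Net change = +2 − (0) = +2.

+2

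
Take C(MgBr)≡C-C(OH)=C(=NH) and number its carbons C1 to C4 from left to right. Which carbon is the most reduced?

C1

Bonds to more-electronegative neighbours contribute +1 each, bonds to H or metals contribute −1 each, and C–C bonds contribute 0. Tallying each carbon:
C1: 3C, 1Mg → 0 − 1 = -1
C2: 4C → 0 = 0
C3: 3C, 1O → 0 + 1 = +1
C4: 2C, 2N → 0 + 2 = +2
The most reduced carbon is C1 at -1.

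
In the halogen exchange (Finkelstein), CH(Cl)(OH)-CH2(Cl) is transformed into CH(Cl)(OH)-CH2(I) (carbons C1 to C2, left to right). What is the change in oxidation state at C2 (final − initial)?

0

Before: C2 has 1 bond to C, 2 bonds to H, 1 bond to Cl → oxidation state -1.
After: C2 has 1 bond to C, 2 bonds to H, 1 bond to I → oxidation state -1.
Δ = -1 − (-1) = 0, so no net redox change at C2.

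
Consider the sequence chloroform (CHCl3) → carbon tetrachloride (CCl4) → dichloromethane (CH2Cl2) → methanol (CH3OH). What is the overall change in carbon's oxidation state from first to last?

-4

Carbon oxidation states along the series — chloroform: +2, carbon tetrachloride: +4, dichloromethane: 0, methanol: -2.
Net change = -2 − (+2) = -4.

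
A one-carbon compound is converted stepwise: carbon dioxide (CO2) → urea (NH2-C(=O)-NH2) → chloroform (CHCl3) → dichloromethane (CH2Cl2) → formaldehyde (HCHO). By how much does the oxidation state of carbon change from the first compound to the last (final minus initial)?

Carbon oxidation states along the series — carbon dioxide: +4, urea: +4, chloroform: +2, dichloromethane: 0, formaldehyde: 0.
Net change = 0 − (+4) = -4.

-4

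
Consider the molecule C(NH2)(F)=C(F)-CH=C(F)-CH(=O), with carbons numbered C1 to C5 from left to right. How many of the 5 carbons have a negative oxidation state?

Tallying each carbon's bonds:
C1: 2C, 1N, 1F → 0 + 1 + 1 = +2
C2: 3C, 1F → 0 + 1 = +1
C3: 3C, 1H → 0 − 1 = -1
C4: 3C, 1F → 0 + 1 = +1
C5: 1C, 1H, 2O → 0 − 1 + 2 = +1
1 carbon (C3) meets the condition.

1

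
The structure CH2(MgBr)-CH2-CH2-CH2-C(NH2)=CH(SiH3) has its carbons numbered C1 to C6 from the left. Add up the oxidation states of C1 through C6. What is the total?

-10

Count +1 for every bond to an atom more electronegative than carbon and −1 for every bond to one less electronegative; C–C bonds are 0. Tallying each carbon:
C1: 1C, 2H, 1Mg → 0 − 2 − 1 = -3
C2: 2C, 2H → 0 − 2 = -2
C3: 2C, 2H → 0 − 2 = -2
C4: 2C, 2H → 0 − 2 = -2
C5: 3C, 1N → 0 + 1 = +1
C6: 2C, 1H, 1Si → 0 − 1 − 1 = -2
Sum = -3 − 2 − 2 − 2 + 1 − 2 = -10.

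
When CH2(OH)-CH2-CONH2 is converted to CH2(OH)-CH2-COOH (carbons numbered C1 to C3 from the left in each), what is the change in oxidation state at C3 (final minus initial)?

Before: C3 has 1 bond to C, 2 bonds to O, 1 bond to N → oxidation state +3.
After: C3 has 1 bond to C, 3 bonds to O → oxidation state +3.
Δ = +3 − (+3) = 0, so no net redox change at C3.

0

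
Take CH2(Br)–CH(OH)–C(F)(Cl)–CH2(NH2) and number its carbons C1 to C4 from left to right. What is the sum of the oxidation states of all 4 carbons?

Tallying each carbon's bonds:
C1: 1C, 2H, 1Br → 0 − 2 + 1 = -1
C2: 2C, 1H, 1O → 0 − 1 + 1 = 0
C3: 2C, 1F, 1Cl → 0 + 1 + 1 = +2
C4: 1C, 2H, 1N → 0 − 2 + 1 = -1
Sum = -1 + 0 + 2 − 1 = 0.

0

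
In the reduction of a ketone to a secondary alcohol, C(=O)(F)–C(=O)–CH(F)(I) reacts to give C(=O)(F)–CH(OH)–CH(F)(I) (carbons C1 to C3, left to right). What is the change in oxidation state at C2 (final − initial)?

Before: C2 has 2 bonds to C, 2 bonds to O → oxidation state +2.
After: C2 has 2 bonds to C, 1 bond to H, 1 bond to O → oxidation state 0.
Δ = 0 − (+2) = -2, so this is a reduction at C2.

-2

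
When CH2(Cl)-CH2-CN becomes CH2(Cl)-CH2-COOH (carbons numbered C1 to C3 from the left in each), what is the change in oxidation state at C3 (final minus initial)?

Before: C3 has 1 bond to C, 3 bonds to N → oxidation state +3.
After: C3 has 1 bond to C, 3 bonds to O → oxidation state +3.
Δ = +3 − (+3) = 0, so no net redox change at C3.

0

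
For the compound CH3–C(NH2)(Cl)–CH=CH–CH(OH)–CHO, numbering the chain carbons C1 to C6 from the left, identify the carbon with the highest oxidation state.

Tallying each carbon's bonds:
C1: 1C, 3H → 0 − 3 = -3
C2: 2C, 1N, 1Cl → 0 + 1 + 1 = +2
C3: 3C, 1H → 0 − 1 = -1
C4: 3C, 1H → 0 − 1 = -1
C5: 2C, 1H, 1O → 0 − 1 + 1 = 0
C6: 1C, 1H, 2O → 0 − 1 + 2 = +1
The most oxidised carbon is C2 at +2.

C2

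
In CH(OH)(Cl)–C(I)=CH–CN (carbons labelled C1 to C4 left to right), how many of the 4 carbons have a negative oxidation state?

1

Each bond to a more electronegative atom (O, N, halogen) counts +1, each bond to a less electronegative atom (H, metal, B, Si) counts −1, and each C–C bond counts 0. Tallying each carbon:
C1: 1C, 1H, 1O, 1Cl → 0 − 1 + 1 + 1 = +1
C2: 3C, 1I → 0 + 1 = +1
C3: 3C, 1H → 0 − 1 = -1
C4: 1C, 3N → 0 + 3 = +3
1 carbon (C3) meets the condition.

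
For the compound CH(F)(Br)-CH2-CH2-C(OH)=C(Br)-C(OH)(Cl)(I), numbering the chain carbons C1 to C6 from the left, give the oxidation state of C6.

Count +1 for every bond to an atom more electronegative than carbon and −1 for every bond to one less electronegative; C–C bonds are 0.
C6 has one bond to C (0), one bond to O (+1), one bond to Cl (+1), one bond to I (+1).
Oxidation state = 0 + 1 + 1 + 1 = +3.

+3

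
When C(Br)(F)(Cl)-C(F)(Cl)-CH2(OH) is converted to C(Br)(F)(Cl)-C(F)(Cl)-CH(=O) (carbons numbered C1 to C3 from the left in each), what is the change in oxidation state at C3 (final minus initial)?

+2

Before: C3 has 1 bond to C, 2 bonds to H, 1 bond to O → oxidation state -1.
After: C3 has 1 bond to C, 1 bond to H, 2 bonds to O → oxidation state +1.
Δ = +1 − (-1) = +2, so this is an oxidation at C3.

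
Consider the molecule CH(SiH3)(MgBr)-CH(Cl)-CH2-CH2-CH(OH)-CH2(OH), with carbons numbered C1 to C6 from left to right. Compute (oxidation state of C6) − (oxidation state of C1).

C6: 1C, 2H, 1O → 0 − 2 + 1 = -1
C1: 1C, 1H, 1Mg, 1Si → 0 − 1 − 1 − 1 = -3
Difference: -1 − (-3) = +2.

+2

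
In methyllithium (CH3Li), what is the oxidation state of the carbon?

-4

The carbon has one bond to H (-1), one bond to H (-1), one bond to H (-1), one bond to Li (-1).
Oxidation state = -1 − 1 − 1 − 1 = -4.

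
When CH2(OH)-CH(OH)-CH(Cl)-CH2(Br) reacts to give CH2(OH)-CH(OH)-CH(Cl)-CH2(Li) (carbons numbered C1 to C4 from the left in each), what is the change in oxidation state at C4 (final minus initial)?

Before: C4 has 1 bond to C, 2 bonds to H, 1 bond to Br → oxidation state -1.
After: C4 has 1 bond to C, 2 bonds to H, 1 bond to Li → oxidation state -3.
Δ = -3 − (-1) = -2, so this is a reduction at C4.

-2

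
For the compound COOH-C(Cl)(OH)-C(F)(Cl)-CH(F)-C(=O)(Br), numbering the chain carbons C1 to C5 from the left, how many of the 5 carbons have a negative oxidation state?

Bonds to more-electronegative neighbours contribute +1 each, bonds to H or metals contribute −1 each, and C–C bonds contribute 0. Tallying each carbon:
C1: 1C, 3O → 0 + 3 = +3
C2: 2C, 1O, 1Cl → 0 + 1 + 1 = +2
C3: 2C, 1F, 1Cl → 0 + 1 + 1 = +2
C4: 2C, 1H, 1F → 0 − 1 + 1 = 0
C5: 1C, 2O, 1Br → 0 + 2 + 1 = +3
0 carbons meet the condition.

0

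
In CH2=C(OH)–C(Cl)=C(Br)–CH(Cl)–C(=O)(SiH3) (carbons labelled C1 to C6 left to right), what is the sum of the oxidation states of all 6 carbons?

+2

Tallying each carbon's bonds:
C1: 2C, 2H → 0 − 2 = -2
C2: 3C, 1O → 0 + 1 = +1
C3: 3C, 1Cl → 0 + 1 = +1
C4: 3C, 1Br → 0 + 1 = +1
C5: 2C, 1H, 1Cl → 0 − 1 + 1 = 0
C6: 1C, 2O, 1Si → 0 + 2 − 1 = +1
Sum = -2 + 1 + 1 + 1 + 0 + 1 = +2.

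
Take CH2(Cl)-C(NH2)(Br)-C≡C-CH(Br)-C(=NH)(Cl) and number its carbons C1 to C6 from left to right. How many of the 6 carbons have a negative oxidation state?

1

Tallying each carbon's bonds:
C1: 1C, 2H, 1Cl → 0 − 2 + 1 = -1
C2: 2C, 1N, 1Br → 0 + 1 + 1 = +2
C3: 4C → 0 = 0
C4: 4C → 0 = 0
C5: 2C, 1H, 1Br → 0 − 1 + 1 = 0
C6: 1C, 2N, 1Cl → 0 + 2 + 1 = +3
1 carbon (C1) meets the condition.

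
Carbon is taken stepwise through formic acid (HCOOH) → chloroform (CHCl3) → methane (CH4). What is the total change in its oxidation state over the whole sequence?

-6

Carbon oxidation states along the series — formic acid: +2, chloroform: +2, methane: -4.
Net change = -4 − (+2) = -6.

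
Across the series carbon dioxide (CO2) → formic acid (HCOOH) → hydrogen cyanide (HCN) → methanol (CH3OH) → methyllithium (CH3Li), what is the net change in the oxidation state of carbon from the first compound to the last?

-8

Carbon oxidation states along the series — carbon dioxide: +4, formic acid: +2, hydrogen cyanide: +2, methanol: -2, methyllithium: -4.
Net change = -4 − (+4) = -8.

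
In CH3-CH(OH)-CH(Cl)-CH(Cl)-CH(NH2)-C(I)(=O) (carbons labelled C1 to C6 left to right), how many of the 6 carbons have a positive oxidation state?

1

Tallying each carbon's bonds:
C1: 1C, 3H → 0 − 3 = -3
C2: 2C, 1H, 1O → 0 − 1 + 1 = 0
C3: 2C, 1H, 1Cl → 0 − 1 + 1 = 0
C4: 2C, 1H, 1Cl → 0 − 1 + 1 = 0
C5: 2C, 1H, 1N → 0 − 1 + 1 = 0
C6: 1C, 2O, 1I → 0 + 2 + 1 = +3
1 carbon (C6) meets the condition.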